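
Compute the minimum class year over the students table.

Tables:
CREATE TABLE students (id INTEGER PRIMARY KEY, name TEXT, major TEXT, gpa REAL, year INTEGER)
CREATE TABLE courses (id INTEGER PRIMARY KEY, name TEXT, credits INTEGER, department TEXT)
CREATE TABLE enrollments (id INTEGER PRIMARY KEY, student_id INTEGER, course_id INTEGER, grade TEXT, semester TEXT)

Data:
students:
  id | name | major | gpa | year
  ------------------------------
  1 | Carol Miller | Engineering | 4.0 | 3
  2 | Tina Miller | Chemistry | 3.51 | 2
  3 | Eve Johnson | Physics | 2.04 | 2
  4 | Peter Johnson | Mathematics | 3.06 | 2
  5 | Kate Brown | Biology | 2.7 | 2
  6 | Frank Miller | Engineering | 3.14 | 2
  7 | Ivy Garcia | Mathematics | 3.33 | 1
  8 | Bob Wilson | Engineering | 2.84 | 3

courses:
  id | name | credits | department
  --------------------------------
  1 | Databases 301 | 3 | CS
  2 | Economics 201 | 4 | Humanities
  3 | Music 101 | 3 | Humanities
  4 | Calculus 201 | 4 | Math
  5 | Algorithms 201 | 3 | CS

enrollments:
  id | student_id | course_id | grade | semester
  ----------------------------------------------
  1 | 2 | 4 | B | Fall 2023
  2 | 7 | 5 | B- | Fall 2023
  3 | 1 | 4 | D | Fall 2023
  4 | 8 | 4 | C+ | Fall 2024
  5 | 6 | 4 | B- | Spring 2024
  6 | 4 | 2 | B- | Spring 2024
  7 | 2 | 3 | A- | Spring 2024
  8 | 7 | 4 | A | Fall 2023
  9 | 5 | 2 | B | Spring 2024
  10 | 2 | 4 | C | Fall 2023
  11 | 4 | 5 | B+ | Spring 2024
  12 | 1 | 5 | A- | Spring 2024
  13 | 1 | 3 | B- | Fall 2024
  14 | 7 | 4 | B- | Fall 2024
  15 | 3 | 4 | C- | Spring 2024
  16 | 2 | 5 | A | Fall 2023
SELECT MIN(year) FROM students

Execution result:
1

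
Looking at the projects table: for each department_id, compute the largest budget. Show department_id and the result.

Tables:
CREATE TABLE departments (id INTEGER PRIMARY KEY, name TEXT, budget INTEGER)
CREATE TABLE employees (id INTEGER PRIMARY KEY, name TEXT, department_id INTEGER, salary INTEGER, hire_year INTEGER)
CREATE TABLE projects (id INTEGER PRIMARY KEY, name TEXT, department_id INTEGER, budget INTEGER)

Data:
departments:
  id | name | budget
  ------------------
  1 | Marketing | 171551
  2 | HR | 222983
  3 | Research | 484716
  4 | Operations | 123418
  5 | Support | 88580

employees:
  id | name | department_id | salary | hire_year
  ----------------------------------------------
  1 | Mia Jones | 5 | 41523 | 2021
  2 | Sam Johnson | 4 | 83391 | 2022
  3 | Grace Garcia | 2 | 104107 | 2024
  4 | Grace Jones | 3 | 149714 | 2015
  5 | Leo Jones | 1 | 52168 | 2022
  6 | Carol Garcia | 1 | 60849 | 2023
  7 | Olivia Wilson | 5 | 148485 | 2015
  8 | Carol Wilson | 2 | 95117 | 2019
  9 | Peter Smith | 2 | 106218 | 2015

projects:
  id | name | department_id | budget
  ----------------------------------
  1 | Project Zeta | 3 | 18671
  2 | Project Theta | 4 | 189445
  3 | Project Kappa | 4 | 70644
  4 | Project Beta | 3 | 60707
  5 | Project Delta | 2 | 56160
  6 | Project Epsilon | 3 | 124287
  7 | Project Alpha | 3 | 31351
SELECT department_id, MAX(budget) AS max_budget FROM projects GROUP BY department_id

Execution result:
department_id | max_budget
2 | 56160
3 | 124287
4 | 189445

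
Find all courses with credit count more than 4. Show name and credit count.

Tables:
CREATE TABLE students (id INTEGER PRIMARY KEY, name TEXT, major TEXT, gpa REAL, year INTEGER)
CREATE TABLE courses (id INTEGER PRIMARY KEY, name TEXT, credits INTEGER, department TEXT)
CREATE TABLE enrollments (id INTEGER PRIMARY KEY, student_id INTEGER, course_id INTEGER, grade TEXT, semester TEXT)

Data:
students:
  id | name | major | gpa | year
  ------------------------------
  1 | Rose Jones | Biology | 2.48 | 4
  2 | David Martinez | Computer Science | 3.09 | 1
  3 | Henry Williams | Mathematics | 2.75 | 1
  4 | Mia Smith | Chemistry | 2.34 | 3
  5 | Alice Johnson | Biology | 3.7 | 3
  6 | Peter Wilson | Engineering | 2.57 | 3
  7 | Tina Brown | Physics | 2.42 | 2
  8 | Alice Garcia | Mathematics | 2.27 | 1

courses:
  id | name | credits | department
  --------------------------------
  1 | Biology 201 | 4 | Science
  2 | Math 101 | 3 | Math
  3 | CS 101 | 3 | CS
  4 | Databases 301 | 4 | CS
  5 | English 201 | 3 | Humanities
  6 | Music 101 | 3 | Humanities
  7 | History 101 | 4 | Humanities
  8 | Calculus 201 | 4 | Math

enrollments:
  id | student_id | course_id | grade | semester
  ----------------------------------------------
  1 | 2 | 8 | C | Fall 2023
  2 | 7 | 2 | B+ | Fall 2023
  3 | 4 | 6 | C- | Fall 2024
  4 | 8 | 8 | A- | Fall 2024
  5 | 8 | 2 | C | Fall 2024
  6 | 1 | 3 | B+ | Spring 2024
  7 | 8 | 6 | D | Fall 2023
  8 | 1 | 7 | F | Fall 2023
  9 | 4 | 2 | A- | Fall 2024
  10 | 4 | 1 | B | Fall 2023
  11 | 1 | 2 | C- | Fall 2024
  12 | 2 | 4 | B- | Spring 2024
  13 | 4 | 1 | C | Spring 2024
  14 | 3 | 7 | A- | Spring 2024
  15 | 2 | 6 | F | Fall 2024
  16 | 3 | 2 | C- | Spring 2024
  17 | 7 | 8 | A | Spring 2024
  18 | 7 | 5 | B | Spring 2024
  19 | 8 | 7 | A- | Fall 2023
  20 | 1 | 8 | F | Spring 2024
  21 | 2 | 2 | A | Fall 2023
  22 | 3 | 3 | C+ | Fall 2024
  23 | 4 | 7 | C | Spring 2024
SELECT name, credits FROM courses WHERE credits > 4

Execution result:
(no rows)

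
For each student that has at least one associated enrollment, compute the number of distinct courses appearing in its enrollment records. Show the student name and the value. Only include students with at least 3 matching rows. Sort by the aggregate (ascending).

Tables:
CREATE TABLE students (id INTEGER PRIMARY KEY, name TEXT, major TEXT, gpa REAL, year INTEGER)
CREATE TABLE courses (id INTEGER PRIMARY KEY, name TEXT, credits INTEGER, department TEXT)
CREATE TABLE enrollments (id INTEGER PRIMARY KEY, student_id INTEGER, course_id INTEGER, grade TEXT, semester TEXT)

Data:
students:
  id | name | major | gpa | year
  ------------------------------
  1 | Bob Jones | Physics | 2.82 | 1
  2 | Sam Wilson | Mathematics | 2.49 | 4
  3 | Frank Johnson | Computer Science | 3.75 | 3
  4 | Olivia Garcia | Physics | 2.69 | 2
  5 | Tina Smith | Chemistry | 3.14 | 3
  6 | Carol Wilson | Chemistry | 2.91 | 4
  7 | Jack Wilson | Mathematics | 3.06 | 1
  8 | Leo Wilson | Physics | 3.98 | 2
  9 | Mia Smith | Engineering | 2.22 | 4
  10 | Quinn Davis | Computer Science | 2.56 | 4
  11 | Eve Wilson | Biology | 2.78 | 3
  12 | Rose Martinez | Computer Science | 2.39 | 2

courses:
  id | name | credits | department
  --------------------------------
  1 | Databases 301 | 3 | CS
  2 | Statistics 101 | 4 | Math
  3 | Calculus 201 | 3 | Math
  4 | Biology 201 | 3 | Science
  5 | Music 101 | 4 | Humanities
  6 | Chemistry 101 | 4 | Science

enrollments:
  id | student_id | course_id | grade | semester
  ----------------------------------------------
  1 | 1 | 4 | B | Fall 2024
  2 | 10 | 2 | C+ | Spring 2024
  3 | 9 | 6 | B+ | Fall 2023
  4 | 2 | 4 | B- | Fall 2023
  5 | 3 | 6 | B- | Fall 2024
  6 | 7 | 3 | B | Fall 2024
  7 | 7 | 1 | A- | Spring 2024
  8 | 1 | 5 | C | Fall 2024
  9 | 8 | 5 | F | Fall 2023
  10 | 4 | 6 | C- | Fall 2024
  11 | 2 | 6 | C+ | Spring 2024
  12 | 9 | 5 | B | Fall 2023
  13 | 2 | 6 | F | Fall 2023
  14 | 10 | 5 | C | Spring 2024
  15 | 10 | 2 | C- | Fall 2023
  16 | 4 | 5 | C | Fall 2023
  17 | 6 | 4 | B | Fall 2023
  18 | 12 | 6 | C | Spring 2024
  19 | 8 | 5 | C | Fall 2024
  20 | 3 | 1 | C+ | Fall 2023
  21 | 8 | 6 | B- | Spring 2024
SELECT p.name, COUNT(DISTINCT c.course_id) AS distinct_course_count FROM enrollments c JOIN students p ON c.student_id = p.id GROUP BY p.id, p.name HAVING COUNT(*) >= 3 ORDER BY distinct_course_count ASC

Execution result:
name | distinct_course_count
Sam Wilson | 2
Leo Wilson | 2
Quinn Davis | 2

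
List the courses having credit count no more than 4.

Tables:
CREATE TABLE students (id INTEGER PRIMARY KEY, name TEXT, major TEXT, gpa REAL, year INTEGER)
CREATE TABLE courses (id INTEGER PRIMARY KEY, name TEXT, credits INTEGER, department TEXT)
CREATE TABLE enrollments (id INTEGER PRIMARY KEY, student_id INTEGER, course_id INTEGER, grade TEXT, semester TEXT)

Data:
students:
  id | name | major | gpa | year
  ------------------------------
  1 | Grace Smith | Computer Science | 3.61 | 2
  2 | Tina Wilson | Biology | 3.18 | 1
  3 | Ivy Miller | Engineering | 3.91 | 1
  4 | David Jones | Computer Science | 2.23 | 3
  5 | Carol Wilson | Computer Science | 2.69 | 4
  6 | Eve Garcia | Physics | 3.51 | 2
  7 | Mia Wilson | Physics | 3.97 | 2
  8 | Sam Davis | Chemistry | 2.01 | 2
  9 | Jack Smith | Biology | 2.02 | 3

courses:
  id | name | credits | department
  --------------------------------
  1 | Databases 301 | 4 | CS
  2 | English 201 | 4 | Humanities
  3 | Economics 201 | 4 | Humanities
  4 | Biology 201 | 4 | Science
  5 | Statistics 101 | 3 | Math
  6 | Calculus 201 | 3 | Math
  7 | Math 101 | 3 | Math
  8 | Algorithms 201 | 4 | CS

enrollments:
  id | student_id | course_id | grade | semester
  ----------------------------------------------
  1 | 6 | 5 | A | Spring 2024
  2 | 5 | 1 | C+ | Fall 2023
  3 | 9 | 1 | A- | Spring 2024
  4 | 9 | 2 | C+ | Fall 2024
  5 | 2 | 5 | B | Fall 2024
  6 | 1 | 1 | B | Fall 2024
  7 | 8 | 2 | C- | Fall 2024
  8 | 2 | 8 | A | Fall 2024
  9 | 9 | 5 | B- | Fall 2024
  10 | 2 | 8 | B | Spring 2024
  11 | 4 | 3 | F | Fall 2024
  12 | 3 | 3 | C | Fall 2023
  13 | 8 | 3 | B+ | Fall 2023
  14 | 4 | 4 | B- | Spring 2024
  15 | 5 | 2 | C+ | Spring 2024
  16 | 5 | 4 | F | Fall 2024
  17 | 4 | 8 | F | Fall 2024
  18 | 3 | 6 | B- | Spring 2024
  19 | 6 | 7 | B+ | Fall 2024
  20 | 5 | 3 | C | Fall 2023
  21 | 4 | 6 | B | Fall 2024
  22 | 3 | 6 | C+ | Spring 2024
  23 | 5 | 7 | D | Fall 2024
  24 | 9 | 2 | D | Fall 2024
SELECT name, credits FROM courses WHERE credits <= 4

Execution result:
name | credits
Databases 301 | 4
English 201 | 4
Economics 201 | 4
Biology 201 | 4
Statistics 101 | 3
Calculus 201 | 3
Math 101 | 3
Algorithms 201 | 4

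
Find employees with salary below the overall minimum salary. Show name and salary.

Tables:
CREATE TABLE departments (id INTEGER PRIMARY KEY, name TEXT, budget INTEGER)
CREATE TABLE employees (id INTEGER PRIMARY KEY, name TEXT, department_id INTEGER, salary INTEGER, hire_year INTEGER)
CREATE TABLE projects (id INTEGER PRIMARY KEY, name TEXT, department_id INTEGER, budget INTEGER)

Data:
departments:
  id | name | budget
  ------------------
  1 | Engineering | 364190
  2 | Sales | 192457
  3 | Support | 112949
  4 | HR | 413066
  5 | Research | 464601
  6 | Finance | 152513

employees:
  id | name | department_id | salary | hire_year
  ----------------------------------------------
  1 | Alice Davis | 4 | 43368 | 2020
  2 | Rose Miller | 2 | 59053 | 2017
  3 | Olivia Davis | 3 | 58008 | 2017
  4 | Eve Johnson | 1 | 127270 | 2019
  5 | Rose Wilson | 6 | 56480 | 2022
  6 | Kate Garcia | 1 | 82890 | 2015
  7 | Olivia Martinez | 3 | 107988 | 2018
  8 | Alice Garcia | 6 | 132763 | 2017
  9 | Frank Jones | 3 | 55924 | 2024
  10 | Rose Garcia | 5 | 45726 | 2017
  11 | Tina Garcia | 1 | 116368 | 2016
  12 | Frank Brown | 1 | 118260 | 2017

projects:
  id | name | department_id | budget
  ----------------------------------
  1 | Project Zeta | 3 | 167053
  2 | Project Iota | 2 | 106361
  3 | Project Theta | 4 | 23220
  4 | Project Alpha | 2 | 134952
SELECT name, salary FROM employees WHERE salary < (SELECT MIN(salary) FROM employees)

Execution result:
(no rows)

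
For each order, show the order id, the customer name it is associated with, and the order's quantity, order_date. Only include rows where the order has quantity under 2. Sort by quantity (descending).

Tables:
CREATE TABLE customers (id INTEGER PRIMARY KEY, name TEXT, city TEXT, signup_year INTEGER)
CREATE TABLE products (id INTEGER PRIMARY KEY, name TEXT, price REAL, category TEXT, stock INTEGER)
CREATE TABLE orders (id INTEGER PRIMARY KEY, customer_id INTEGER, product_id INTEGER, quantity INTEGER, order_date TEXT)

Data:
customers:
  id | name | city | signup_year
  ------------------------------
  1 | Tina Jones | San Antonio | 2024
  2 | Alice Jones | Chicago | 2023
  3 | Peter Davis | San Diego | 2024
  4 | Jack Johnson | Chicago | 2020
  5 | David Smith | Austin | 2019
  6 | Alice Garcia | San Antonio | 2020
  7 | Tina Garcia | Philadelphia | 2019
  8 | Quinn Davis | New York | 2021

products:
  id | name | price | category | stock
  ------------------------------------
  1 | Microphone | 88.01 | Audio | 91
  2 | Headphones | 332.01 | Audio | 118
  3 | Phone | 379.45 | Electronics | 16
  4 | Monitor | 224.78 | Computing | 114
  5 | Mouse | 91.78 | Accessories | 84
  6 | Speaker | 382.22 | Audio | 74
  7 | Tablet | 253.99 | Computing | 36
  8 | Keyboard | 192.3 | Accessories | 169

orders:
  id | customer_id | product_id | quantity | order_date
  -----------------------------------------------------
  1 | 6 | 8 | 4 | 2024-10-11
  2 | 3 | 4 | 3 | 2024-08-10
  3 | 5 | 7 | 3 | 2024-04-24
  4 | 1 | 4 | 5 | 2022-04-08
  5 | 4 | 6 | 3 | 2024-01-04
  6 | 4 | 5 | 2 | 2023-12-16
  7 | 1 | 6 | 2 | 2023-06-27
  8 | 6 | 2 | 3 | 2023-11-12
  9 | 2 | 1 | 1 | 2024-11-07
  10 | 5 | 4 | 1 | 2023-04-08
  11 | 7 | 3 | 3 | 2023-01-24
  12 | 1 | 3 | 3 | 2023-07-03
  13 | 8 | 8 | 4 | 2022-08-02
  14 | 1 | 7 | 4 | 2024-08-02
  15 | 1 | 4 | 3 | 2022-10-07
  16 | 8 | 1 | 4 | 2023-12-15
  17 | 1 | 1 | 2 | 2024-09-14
SELECT c.id, p.name AS customer, c.quantity, c.order_date FROM orders c JOIN customers p ON c.customer_id = p.id WHERE c.quantity < 2 ORDER BY c.quantity DESC

Execution result:
id | customer | quantity | order_date
9 | Alice Jones | 1 | 2024-11-07
10 | David Smith | 1 | 2023-04-08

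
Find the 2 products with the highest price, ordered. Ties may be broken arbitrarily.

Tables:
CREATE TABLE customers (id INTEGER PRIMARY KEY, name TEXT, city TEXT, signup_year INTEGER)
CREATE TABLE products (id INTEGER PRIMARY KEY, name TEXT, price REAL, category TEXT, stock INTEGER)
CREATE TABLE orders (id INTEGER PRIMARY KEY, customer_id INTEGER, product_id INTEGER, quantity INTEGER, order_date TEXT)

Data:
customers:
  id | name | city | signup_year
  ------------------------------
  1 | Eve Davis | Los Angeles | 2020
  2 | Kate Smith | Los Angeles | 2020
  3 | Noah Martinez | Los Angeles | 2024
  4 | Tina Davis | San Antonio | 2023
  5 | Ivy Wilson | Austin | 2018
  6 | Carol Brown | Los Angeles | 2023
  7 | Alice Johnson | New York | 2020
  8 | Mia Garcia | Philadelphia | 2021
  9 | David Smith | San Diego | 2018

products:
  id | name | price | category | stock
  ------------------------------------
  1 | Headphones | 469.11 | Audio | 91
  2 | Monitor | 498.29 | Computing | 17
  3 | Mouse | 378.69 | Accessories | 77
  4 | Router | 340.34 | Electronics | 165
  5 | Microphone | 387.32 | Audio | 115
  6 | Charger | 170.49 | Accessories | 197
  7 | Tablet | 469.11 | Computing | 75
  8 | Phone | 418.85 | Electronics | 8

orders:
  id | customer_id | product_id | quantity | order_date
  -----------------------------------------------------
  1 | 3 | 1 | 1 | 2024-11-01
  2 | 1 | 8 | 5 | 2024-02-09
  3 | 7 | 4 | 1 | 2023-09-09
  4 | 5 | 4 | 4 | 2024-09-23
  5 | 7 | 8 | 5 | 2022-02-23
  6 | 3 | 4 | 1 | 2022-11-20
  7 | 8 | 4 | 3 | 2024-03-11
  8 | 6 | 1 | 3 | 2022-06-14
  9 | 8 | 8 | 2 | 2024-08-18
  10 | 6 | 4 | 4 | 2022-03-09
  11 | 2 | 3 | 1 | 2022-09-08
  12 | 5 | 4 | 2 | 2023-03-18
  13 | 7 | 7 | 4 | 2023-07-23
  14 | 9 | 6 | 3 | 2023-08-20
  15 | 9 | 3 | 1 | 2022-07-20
SELECT name, price FROM products ORDER BY price DESC LIMIT 2

Execution result:
name | price
Monitor | 498.29
Headphones | 469.11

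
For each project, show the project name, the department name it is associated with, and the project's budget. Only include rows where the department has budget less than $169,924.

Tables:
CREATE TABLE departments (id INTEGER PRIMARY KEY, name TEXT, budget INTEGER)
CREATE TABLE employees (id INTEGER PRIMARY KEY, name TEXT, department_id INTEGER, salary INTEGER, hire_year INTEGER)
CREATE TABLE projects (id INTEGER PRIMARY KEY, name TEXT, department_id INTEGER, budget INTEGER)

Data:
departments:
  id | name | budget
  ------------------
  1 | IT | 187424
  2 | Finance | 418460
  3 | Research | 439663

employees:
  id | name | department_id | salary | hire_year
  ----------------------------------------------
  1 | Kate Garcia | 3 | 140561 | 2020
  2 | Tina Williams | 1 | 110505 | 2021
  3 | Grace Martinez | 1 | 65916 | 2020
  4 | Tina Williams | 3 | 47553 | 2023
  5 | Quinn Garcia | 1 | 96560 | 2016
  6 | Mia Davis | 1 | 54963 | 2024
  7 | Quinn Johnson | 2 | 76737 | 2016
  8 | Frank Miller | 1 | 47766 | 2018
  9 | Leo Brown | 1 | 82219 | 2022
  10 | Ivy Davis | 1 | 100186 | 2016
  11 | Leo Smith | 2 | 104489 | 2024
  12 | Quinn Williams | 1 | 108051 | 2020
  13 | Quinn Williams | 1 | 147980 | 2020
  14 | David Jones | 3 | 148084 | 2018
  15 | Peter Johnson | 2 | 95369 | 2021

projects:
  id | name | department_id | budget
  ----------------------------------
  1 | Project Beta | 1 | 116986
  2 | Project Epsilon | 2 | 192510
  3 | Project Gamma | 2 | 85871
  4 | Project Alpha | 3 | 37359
SELECT c.name, p.name AS department, c.budget FROM projects c JOIN departments p ON c.department_id = p.id WHERE p.budget < 169924

Execution result:
(no rows)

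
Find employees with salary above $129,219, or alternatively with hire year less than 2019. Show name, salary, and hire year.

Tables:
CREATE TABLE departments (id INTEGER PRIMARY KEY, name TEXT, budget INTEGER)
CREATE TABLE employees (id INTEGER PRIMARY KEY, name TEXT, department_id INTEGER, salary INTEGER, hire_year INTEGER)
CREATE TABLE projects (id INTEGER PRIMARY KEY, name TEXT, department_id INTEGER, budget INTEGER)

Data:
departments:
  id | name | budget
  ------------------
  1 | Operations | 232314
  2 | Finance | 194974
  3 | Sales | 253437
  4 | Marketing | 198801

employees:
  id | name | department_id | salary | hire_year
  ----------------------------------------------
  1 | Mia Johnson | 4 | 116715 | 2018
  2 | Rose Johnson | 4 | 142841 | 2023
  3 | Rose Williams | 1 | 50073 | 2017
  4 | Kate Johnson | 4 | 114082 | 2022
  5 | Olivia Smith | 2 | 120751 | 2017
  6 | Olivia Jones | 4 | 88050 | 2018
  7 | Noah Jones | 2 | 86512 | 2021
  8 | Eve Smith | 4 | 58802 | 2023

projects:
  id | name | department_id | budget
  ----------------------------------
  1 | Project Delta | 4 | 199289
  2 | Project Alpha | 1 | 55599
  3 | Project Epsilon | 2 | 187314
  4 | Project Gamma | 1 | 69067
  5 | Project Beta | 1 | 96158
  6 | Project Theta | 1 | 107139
SELECT name, salary, hire_year FROM employees WHERE salary > 129219 OR hire_year < 2019

Execution result:
name | salary | hire_year
Mia Johnson | 116715 | 2018
Rose Johnson | 142841 | 2023
Rose Williams | 50073 | 2017
Olivia Smith | 120751 | 2017
Olivia Jones | 88050 | 2018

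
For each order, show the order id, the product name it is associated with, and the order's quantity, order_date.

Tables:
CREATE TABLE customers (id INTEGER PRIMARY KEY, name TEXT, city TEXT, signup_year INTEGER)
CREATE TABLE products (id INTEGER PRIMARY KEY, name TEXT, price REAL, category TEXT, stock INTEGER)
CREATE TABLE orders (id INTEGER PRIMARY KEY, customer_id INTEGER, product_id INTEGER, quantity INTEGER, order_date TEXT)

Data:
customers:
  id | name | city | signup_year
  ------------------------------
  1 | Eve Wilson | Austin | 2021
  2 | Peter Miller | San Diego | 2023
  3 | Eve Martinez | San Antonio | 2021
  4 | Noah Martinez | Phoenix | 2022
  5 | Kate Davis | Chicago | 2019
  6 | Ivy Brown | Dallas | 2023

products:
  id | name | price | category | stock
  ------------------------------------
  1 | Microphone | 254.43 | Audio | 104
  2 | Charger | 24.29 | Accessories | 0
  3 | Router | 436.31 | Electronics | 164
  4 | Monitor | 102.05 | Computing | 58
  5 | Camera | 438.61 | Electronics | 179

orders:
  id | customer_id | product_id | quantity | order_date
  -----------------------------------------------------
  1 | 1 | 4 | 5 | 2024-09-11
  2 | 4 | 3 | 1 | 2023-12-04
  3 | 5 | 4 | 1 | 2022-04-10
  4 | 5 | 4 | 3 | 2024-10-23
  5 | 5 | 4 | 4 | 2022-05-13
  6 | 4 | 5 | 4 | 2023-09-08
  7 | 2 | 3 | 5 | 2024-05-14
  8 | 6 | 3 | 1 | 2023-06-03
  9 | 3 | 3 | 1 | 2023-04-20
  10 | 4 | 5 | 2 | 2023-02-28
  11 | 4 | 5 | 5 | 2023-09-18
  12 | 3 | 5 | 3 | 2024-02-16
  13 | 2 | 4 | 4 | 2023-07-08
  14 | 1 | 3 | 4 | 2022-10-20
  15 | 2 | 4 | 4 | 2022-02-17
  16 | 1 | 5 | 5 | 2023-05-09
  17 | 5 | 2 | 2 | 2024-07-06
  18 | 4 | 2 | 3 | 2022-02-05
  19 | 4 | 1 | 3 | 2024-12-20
SELECT c.id, p.name AS product, c.quantity, c.order_date FROM orders c JOIN products p ON c.product_id = p.id

Execution result:
id | product | quantity | order_date
1 | Monitor | 5 | 2024-09-11
2 | Router | 1 | 2023-12-04
3 | Monitor | 1 | 2022-04-10
4 | Monitor | 3 | 2024-10-23
5 | Monitor | 4 | 2022-05-13
6 | Camera | 4 | 2023-09-08
7 | Router | 5 | 2024-05-14
8 | Router | 1 | 2023-06-03
9 | Router | 1 | 2023-04-20
10 | Camera | 2 | 2023-02-28
11 | Camera | 5 | 2023-09-18
12 | Camera | 3 | 2024-02-16
13 | Monitor | 4 | 2023-07-08
14 | Router | 4 | 2022-10-20
15 | Monitor | 4 | 2022-02-17
16 | Camera | 5 | 2023-05-09
17 | Charger | 2 | 2024-07-06
18 | Charger | 3 | 2022-02-05
19 | Microphone | 3 | 2024-12-20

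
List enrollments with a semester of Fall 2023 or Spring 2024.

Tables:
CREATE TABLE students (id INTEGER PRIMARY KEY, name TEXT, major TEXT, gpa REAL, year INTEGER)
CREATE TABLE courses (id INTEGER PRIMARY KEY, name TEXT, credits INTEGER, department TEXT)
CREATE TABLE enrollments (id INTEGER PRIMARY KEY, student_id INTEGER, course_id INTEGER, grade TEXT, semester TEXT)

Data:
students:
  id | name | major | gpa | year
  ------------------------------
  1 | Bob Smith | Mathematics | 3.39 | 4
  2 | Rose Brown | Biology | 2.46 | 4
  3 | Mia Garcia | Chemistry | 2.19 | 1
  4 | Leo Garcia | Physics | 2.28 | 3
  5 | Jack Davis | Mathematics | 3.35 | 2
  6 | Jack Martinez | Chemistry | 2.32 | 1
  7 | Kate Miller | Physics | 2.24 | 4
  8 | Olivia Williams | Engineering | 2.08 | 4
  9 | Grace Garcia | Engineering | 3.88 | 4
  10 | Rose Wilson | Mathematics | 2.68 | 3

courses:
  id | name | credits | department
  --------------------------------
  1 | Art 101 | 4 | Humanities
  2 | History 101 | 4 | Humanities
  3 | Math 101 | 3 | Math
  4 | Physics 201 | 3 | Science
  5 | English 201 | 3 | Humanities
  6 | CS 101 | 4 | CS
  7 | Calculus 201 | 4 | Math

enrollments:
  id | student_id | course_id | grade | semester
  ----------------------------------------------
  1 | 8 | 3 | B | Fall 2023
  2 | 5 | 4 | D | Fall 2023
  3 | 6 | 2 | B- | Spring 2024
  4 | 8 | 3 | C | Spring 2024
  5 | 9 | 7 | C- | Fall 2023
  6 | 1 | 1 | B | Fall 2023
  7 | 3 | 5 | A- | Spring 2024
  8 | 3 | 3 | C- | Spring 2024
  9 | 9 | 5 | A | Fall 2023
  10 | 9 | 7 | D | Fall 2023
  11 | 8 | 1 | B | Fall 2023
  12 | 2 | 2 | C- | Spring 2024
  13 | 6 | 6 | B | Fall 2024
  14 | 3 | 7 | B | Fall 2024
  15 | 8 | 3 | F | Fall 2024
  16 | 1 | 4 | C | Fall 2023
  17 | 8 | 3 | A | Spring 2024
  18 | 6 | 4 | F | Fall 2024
SELECT id, semester FROM enrollments WHERE semester IN ('Fall 2023', 'Spring 2024')

Execution result:
id | semester
1 | Fall 2023
2 | Fall 2023
3 | Spring 2024
4 | Spring 2024
5 | Fall 2023
6 | Fall 2023
7 | Spring 2024
8 | Spring 2024
9 | Fall 2023
10 | Fall 2023
11 | Fall 2023
12 | Spring 2024
16 | Fall 2023
17 | Spring 2024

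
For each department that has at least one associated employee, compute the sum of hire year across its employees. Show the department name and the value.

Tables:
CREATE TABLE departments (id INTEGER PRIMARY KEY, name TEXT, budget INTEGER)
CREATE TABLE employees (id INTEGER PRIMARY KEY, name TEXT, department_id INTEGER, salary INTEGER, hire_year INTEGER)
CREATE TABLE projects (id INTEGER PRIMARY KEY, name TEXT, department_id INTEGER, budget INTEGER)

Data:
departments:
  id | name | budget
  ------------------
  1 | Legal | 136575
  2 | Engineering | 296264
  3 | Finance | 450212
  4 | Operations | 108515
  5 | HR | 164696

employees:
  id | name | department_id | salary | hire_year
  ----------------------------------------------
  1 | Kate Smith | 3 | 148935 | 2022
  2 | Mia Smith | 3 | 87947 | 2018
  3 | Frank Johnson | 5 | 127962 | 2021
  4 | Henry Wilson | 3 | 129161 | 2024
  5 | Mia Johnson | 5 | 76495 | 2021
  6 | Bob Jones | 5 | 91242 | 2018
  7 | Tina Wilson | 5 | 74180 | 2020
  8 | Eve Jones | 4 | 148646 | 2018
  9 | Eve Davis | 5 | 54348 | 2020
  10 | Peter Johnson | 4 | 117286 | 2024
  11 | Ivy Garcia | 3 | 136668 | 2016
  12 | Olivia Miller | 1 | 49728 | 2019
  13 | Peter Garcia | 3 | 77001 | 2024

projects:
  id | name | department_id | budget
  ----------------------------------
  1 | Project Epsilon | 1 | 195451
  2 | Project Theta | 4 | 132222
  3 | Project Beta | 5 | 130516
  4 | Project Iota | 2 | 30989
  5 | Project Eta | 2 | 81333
SELECT p.name, SUM(c.hire_year) AS sum_hire_year FROM employees c JOIN departments p ON c.department_id = p.id GROUP BY p.id, p.name

Execution result:
name | sum_hire_year
Legal | 2019
Finance | 10104
Operations | 4042
HR | 10100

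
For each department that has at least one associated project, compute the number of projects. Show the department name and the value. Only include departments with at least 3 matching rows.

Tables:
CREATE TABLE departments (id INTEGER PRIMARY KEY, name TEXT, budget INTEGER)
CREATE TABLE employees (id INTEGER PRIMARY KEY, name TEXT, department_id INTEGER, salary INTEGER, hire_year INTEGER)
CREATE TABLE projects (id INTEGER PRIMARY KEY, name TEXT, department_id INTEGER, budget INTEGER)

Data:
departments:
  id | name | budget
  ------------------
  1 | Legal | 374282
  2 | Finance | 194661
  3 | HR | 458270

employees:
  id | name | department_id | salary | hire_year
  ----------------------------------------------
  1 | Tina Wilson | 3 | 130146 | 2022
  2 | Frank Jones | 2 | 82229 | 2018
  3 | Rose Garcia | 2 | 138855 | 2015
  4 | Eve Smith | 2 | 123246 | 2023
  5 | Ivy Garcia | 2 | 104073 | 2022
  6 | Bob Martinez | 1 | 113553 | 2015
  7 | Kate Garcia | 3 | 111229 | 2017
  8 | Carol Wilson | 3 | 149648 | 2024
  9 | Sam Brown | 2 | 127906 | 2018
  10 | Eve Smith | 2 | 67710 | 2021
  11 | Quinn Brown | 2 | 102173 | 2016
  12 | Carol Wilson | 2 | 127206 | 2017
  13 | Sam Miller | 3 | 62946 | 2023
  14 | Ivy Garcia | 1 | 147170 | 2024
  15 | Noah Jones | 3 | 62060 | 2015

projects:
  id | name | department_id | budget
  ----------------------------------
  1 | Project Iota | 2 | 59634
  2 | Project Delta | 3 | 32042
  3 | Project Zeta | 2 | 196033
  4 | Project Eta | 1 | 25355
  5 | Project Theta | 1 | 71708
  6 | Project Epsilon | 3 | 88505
SELECT p.name, COUNT(*) AS n FROM projects c JOIN departments p ON c.department_id = p.id GROUP BY p.id, p.name HAVING COUNT(*) >= 3

Execution result:
(no rows)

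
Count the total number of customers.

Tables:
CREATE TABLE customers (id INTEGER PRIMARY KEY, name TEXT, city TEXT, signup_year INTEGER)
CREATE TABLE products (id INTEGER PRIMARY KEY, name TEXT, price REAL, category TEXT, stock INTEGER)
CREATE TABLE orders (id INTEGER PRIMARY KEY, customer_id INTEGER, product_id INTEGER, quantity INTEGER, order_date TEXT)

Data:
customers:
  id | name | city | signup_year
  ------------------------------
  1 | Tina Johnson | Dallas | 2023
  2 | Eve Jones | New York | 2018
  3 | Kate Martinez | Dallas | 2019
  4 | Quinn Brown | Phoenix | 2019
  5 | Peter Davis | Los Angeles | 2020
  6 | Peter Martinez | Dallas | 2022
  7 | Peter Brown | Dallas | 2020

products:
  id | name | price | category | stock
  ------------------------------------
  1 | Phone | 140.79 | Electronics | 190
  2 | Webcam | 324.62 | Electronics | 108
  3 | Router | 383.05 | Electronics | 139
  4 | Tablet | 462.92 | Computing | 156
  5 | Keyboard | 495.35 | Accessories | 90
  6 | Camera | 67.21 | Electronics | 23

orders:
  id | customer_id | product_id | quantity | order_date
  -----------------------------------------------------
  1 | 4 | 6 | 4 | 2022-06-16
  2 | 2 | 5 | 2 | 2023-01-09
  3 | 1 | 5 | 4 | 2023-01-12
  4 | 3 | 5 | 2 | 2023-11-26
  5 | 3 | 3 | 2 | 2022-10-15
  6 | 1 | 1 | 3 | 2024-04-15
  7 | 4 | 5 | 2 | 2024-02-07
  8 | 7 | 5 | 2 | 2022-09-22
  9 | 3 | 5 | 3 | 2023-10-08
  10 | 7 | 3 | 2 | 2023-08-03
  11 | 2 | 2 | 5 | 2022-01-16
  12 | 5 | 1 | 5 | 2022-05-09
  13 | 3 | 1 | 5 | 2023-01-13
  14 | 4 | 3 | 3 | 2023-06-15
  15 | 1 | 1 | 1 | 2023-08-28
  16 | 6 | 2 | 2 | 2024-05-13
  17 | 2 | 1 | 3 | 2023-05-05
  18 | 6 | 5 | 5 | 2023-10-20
SELECT COUNT(*) FROM customers

Execution result:
7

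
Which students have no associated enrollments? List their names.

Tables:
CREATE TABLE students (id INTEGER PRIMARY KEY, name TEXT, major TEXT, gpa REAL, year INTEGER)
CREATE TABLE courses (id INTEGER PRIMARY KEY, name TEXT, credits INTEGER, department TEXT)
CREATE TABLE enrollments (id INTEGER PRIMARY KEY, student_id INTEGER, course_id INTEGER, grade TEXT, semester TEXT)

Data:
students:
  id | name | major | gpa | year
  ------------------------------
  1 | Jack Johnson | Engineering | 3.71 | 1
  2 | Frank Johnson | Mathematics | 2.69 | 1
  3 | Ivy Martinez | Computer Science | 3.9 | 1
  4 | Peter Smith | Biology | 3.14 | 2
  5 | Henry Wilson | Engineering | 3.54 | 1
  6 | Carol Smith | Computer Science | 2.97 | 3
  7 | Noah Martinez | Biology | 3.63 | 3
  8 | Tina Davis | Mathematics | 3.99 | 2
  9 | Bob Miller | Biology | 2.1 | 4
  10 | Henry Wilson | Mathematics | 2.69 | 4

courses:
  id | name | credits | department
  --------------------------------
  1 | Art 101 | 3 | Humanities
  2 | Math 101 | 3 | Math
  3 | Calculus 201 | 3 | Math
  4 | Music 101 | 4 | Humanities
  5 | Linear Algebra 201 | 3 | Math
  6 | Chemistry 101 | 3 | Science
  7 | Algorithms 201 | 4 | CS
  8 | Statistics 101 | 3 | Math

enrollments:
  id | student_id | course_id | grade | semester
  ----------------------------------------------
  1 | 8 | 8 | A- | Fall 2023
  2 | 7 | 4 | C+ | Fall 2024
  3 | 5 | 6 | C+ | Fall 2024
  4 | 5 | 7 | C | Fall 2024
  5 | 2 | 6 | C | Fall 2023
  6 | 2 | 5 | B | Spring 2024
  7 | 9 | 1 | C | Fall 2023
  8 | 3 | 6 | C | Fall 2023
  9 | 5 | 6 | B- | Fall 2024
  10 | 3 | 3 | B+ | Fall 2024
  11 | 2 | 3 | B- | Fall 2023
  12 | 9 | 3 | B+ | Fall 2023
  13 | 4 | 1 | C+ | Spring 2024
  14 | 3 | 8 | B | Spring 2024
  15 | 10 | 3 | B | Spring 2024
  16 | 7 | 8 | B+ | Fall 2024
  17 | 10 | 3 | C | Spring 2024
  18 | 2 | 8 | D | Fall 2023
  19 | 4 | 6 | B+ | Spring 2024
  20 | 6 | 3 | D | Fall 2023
SELECT p.name FROM students p LEFT JOIN enrollments c ON c.student_id = p.id WHERE c.id IS NULL

Execution result:
Jack Johnson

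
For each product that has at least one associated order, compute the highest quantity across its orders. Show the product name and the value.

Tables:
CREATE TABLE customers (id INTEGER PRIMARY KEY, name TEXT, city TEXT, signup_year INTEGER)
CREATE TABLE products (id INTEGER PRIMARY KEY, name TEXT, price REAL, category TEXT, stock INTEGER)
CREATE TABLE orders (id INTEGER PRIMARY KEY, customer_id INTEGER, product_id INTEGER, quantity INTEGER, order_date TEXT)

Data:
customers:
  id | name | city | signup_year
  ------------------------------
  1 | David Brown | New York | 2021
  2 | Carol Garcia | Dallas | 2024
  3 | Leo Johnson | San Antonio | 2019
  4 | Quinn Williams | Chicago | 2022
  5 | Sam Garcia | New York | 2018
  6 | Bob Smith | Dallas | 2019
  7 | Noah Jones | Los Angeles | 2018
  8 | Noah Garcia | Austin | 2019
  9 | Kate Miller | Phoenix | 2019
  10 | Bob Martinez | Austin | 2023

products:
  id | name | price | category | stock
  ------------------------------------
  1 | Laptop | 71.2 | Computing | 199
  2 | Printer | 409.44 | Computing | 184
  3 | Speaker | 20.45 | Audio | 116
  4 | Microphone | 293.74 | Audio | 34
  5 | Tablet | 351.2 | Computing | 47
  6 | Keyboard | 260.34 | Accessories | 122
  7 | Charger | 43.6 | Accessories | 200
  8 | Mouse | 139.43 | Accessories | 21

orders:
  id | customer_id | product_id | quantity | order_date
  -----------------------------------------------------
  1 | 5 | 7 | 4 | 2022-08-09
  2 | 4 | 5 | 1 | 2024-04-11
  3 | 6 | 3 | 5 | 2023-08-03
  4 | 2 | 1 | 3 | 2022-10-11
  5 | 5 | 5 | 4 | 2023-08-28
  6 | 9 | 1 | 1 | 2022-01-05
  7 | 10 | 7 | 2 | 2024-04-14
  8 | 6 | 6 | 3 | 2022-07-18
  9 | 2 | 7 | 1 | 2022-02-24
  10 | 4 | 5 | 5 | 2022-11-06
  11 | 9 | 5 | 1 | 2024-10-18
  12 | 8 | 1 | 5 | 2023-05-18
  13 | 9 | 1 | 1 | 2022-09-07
SELECT p.name, MAX(c.quantity) AS max_quantity FROM orders c JOIN products p ON c.product_id = p.id GROUP BY p.id, p.name

Execution result:
name | max_quantity
Laptop | 5
Speaker | 5
Tablet | 5
Keyboard | 3
Charger | 4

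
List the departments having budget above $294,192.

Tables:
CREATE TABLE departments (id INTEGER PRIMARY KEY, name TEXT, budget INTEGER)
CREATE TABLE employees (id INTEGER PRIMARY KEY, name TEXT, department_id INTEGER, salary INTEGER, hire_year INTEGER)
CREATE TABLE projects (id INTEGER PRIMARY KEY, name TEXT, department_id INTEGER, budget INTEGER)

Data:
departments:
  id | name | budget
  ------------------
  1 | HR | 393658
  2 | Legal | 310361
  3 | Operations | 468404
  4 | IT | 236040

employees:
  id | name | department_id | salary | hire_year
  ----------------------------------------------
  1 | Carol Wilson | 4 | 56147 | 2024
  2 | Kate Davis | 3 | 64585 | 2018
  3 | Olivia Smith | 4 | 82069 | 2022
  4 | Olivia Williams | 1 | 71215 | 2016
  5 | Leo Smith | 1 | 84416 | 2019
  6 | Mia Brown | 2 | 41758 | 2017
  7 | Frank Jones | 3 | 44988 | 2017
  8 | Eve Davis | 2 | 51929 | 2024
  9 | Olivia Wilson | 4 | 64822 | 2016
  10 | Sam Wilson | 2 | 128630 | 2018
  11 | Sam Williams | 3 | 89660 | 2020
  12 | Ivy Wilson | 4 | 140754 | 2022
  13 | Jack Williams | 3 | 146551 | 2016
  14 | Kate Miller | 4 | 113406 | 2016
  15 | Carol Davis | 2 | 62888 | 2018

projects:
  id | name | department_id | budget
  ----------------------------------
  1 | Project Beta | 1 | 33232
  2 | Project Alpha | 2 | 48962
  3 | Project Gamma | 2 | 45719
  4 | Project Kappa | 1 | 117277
SELECT name, budget FROM departments WHERE budget > 294192

Execution result:
name | budget
HR | 393658
Legal | 310361
Operations | 468404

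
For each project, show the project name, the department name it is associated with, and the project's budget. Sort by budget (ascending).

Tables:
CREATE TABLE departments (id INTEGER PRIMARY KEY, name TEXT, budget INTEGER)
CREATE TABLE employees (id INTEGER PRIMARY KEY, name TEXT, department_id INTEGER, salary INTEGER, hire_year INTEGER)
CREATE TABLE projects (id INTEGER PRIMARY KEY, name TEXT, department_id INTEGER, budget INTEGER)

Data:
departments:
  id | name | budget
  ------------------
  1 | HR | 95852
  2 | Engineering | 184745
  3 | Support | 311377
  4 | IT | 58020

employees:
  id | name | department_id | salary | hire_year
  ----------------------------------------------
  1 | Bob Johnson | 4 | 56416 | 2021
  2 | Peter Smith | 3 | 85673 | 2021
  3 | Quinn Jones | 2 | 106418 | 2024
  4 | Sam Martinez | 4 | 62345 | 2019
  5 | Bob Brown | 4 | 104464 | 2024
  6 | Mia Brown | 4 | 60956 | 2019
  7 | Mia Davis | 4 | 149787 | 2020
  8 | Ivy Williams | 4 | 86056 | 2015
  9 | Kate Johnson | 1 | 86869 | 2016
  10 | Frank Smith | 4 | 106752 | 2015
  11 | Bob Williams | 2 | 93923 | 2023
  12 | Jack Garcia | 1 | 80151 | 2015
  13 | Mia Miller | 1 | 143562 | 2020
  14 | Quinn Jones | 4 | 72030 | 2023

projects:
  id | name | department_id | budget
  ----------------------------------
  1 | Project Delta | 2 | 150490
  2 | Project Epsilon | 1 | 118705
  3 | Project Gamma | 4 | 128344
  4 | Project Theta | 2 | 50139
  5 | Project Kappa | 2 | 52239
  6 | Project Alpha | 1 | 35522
SELECT c.name, p.name AS department, c.budget FROM projects c JOIN departments p ON c.department_id = p.id ORDER BY c.budget ASC

Execution result:
name | department | budget
Project Alpha | HR | 35522
Project Theta | Engineering | 50139
Project Kappa | Engineering | 52239
Project Epsilon | HR | 118705
Project Gamma | IT | 128344
Project Delta | Engineering | 150490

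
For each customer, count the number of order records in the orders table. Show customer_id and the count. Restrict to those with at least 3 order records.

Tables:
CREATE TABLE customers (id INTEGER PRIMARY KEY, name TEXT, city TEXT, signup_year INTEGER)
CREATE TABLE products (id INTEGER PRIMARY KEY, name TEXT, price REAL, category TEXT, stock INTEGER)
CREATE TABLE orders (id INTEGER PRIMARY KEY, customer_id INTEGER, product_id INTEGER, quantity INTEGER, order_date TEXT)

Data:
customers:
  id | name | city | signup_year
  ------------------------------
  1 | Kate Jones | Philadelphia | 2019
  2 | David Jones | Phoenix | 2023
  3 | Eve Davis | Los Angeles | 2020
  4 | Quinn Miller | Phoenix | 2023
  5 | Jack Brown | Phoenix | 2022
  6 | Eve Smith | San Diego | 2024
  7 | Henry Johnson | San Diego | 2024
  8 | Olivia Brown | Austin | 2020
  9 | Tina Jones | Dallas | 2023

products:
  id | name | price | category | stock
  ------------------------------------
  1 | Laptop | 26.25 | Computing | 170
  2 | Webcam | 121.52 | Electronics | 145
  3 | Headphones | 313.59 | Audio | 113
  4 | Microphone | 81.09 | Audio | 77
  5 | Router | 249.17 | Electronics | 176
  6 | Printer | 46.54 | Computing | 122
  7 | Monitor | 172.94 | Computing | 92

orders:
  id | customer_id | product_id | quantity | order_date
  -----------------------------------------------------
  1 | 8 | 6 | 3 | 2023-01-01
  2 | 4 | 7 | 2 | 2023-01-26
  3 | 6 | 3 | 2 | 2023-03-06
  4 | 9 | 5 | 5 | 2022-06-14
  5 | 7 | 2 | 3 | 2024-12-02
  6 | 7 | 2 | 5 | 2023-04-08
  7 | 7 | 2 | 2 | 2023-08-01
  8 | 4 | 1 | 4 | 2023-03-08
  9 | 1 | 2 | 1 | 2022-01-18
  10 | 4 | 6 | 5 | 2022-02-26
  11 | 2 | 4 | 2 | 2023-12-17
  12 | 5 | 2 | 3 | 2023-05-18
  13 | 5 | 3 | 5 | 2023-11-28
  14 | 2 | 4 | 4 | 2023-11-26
SELECT customer_id, COUNT(*) AS order_count FROM orders GROUP BY customer_id HAVING COUNT(*) >= 3

Execution result:
customer_id | order_count
4 | 3
7 | 3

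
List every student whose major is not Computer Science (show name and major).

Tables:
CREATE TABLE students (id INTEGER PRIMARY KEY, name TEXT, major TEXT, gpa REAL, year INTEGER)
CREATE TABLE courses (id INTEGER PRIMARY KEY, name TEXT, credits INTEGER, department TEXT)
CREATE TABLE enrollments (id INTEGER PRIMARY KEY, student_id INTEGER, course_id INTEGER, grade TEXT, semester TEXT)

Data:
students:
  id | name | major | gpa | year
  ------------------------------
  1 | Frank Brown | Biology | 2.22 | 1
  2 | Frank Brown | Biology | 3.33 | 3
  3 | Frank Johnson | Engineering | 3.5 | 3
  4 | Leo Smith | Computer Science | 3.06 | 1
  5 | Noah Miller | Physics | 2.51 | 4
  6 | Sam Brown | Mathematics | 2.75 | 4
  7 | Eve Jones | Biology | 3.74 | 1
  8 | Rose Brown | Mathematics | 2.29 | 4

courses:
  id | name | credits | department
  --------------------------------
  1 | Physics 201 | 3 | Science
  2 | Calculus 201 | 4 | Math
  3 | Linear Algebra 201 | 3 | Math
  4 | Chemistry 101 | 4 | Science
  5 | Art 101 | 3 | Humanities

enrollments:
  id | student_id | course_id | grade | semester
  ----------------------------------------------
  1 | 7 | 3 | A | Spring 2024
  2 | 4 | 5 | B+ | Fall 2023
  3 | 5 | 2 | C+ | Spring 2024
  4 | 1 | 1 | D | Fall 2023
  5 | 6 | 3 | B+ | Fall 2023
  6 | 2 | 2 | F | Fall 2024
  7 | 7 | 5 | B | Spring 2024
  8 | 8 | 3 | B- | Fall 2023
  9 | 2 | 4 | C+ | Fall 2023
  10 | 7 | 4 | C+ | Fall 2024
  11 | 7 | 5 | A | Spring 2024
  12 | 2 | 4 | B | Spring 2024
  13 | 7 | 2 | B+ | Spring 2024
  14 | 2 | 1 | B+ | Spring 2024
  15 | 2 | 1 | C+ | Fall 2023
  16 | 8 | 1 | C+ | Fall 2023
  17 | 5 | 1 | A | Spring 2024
SELECT name, major FROM students WHERE major <> 'Computer Science'

Execution result:
name | major
Frank Brown | Biology
Frank Brown | Biology
Frank Johnson | Engineering
Noah Miller | Physics
Sam Brown | Mathematics
Eve Jones | Biology
Rose Brown | Mathematics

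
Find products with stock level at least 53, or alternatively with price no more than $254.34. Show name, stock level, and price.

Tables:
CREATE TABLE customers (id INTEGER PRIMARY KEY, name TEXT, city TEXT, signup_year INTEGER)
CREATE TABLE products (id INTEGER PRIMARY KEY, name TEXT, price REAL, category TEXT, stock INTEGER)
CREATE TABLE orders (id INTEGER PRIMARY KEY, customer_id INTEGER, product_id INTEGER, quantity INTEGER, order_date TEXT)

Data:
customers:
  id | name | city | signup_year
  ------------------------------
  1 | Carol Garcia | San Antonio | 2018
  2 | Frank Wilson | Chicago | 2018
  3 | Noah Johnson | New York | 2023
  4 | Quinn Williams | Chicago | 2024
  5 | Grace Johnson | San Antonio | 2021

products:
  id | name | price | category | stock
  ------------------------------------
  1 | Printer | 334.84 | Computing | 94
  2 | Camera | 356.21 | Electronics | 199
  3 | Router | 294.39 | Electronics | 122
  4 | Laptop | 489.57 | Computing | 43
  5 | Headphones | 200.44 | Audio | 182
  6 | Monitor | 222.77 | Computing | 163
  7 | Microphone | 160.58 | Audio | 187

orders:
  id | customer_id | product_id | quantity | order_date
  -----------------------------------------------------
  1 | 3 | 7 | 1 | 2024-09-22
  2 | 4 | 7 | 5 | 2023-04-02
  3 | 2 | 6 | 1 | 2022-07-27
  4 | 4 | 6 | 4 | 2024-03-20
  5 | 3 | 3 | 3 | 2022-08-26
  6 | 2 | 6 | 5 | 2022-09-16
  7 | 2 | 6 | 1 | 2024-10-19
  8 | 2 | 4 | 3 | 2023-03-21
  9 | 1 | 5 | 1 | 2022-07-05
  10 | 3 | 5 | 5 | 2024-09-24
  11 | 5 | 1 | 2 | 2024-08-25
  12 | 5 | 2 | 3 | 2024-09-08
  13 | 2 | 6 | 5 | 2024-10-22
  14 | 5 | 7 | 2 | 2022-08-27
SELECT name, stock, price FROM products WHERE stock >= 53 OR price <= 254.34

Execution result:
name | stock | price
Printer | 94 | 334.84
Camera | 199 | 356.21
Router | 122 | 294.39
Headphones | 182 | 200.44
Monitor | 163 | 222.77
Microphone | 187 | 160.58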